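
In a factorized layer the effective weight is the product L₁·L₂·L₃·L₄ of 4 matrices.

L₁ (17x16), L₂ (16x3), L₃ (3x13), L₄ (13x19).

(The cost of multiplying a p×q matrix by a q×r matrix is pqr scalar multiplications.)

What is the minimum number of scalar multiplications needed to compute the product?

2526

Adjacent pairs: L₁L₂ = 17·16·3 = 816; L₂L₃ = 16·3·13 = 624; L₃L₄ = 3·13·19 = 741.
Length 3: L₁..L₃: k=1: 0+624+17·16·13=4160; k=2: 816+0+17·3·13=1479 → min 1479 | L₂..L₄: k=2: 0+741+16·3·19=1653; k=3: 624+0+16·13·19=4576 → min 1653.
Length 4: L₁..L₄: k=1: 0+1653+17·16·19=6821; k=2: 816+741+17·3·19=2526; k=3: 1479+0+17·13·19=5678 → min 2526.
Optimal order: ((L₁·L₂)·(L₃·L₄)) with cost 2526.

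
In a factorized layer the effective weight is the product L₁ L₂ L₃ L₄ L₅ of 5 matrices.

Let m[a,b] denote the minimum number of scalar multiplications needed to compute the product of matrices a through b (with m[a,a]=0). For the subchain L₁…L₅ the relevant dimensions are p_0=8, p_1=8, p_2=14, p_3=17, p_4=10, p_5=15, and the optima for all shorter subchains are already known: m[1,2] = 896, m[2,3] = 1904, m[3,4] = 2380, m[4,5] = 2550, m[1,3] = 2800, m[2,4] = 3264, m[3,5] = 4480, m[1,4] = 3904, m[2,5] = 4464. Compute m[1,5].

5104

m[1,5] = min over k∈[1,4] of m[1,k]+m[k+1,5]+p_{0}·p_k·p_{5}.
k=1: 0 + 4464 + 8·8·15 = 5424; k=2: 896 + 4480 + 8·14·15 = 7056; k=3: 2800 + 2550 + 8·17·15 = 7390; k=4: 3904 + 0 + 8·10·15 = 5104.
Minimum: 5104 at k=4.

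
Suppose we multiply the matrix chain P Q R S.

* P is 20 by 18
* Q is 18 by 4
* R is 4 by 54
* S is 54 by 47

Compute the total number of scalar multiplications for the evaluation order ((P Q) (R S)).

15352

(P Q): 20×18 by 18×4 → 20×4, cost 20·18·4 = 1440
(R S): 4×54 by 54×47 → 4×47, cost 4·54·47 = 10152
((P Q) (R S)): 20×4 by 4×47 → 20×47, cost 20·4·47 = 3760; cumulative 15352
Total: 15352 scalar multiplications.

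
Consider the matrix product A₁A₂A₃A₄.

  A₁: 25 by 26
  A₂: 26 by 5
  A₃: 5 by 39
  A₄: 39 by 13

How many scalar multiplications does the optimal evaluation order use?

Adjacent pairs: A₁A₂ = 25·26·5 = 3250; A₂A₃ = 26·5·39 = 5070; A₃A₄ = 5·39·13 = 2535.
Length 3: A₁..A₃: k=1: 0+5070+25·26·39=30420; k=2: 3250+0+25·5·39=8125 → min 8125 | A₂..A₄: k=2: 0+2535+26·5·13=4225; k=3: 5070+0+26·39·13=18252 → min 4225.
Length 4: A₁..A₄: k=1: 0+4225+25·26·13=12675; k=2: 3250+2535+25·5·13=7410; k=3: 8125+0+25·39·13=20800 → min 7410.
Optimal order: ((A₁A₂)(A₃A₄)) with cost 7410.

7410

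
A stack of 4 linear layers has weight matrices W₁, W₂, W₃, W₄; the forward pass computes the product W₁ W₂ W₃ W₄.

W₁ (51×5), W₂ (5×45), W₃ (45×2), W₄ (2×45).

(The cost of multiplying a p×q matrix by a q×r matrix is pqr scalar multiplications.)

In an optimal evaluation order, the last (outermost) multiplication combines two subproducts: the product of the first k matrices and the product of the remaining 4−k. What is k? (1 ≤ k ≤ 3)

3

Adjacent pairs: W₁W₂ = 51·5·45 = 11475; W₂W₃ = 5·45·2 = 450; W₃W₄ = 45·2·45 = 4050.
Length 3: W₁..W₃: k=1: 0+450+51·5·2=960; k=2: 11475+0+51·45·2=16065 → min 960 | W₂..W₄: k=2: 0+4050+5·45·45=14175; k=3: 450+0+5·2·45=900 → min 900.
Top-level splits: k=1: (W₁..W₁)·(W₂..W₄) → 0+900+51·5·45 = 12375; k=2: (W₁..W₂)·(W₃..W₄) → 11475+4050+51·45·45 = 118800; k=3: (W₁..W₃)·(W₄..W₄) → 960+0+51·2·45 = 5550.
Best split is after W₃, i.e. k = 3.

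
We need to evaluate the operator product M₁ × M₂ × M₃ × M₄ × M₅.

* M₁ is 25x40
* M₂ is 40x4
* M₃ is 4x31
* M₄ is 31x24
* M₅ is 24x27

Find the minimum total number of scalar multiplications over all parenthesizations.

12268

Adjacent pairs: M₁M₂ = 25·40·4 = 4000; M₂M₃ = 40·4·31 = 4960; M₃M₄ = 4·31·24 = 2976; M₄M₅ = 31·24·27 = 20088.
Length 3: M₁..M₃: k=1: 0+4960+25·40·31=35960; k=2: 4000+0+25·4·31=7100 → min 7100 | M₂..M₄: k=2: 0+2976+40·4·24=6816; k=3: 4960+0+40·31·24=34720 → min 6816 | M₃..M₅: k=3: 0+20088+4·31·27=23436; k=4: 2976+0+4·24·27=5568 → min 5568.
Length 4: M₁..M₄: k=1: 0+6816+25·40·24=30816; k=2: 4000+2976+25·4·24=9376; k=3: 7100+0+25·31·24=25700 → min 9376 | M₂..M₅: k=2: 0+5568+40·4·27=9888; k=3: 4960+20088+40·31·27=58528; k=4: 6816+0+40·24·27=32736 → min 9888.
Length 5: M₁..M₅: k=1: 0+9888+25·40·27=36888; k=2: 4000+5568+25·4·27=12268; k=3: 7100+20088+25·31·27=48113; k=4: 9376+0+25·24·27=25576 → min 12268.
Optimal order: ((M₁ × M₂) × ((M₃ × M₄) × M₅)) with cost 12268.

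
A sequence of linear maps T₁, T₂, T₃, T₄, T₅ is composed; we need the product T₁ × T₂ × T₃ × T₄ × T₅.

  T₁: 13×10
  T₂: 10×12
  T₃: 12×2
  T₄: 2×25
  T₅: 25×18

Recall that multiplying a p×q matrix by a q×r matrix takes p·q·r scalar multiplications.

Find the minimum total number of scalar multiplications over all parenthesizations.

Adjacent pairs: T₁T₂ = 13·10·12 = 1560; T₂T₃ = 10·12·2 = 240; T₃T₄ = 12·2·25 = 600; T₄T₅ = 2·25·18 = 900.
Length 3: T₁..T₃: k=1: 0+240+13·10·2=500; k=2: 1560+0+13·12·2=1872 → min 500 | T₂..T₄: k=2: 0+600+10·12·25=3600; k=3: 240+0+10·2·25=740 → min 740 | T₃..T₅: k=3: 0+900+12·2·18=1332; k=4: 600+0+12·25·18=6000 → min 1332.
Length 4: T₁..T₄: k=1: 0+740+13·10·25=3990; k=2: 1560+600+13·12·25=6060; k=3: 500+0+13·2·25=1150 → min 1150 | T₂..T₅: k=2: 0+1332+10·12·18=3492; k=3: 240+900+10·2·18=1500; k=4: 740+0+10·25·18=5240 → min 1500.
Length 5: T₁..T₅: k=1: 0+1500+13·10·18=3840; k=2: 1560+1332+13·12·18=5700; k=3: 500+900+13·2·18=1868; k=4: 1150+0+13·25·18=7000 → min 1868.
Optimal order: ((T₁ × (T₂ × T₃)) × (T₄ × T₅)) with cost 1868.

1868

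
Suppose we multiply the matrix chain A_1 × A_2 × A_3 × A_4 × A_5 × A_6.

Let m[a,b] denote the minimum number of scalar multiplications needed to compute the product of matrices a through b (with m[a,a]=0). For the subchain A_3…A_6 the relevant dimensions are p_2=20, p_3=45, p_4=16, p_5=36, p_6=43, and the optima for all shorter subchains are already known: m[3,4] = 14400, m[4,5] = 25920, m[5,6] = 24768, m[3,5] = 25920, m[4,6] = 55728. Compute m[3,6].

m[3,6] = min over k∈[3,5] of m[3,k]+m[k+1,6]+p_{2}·p_k·p_{6}.
k=3: 0 + 55728 + 20·45·43 = 94428; k=4: 14400 + 24768 + 20·16·43 = 52928; k=5: 25920 + 0 + 20·36·43 = 56880.
Minimum: 52928 at k=4.

52928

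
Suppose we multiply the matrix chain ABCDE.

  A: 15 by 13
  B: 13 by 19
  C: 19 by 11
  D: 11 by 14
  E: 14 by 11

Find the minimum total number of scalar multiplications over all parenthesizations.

8129

Adjacent pairs: AB = 15·13·19 = 3705; BC = 13·19·11 = 2717; CD = 19·11·14 = 2926; DE = 11·14·11 = 1694.
Length 3: A..C: k=1: 0+2717+15·13·11=4862; k=2: 3705+0+15·19·11=6840 → min 4862 | B..D: k=2: 0+2926+13·19·14=6384; k=3: 2717+0+13·11·14=4719 → min 4719 | C..E: k=3: 0+1694+19·11·11=3993; k=4: 2926+0+19·14·11=5852 → min 3993.
Length 4: A..D: k=1: 0+4719+15·13·14=7449; k=2: 3705+2926+15·19·14=10621; k=3: 4862+0+15·11·14=7172 → min 7172 | B..E: k=2: 0+3993+13·19·11=6710; k=3: 2717+1694+13·11·11=5984; k=4: 4719+0+13·14·11=6721 → min 5984.
Length 5: A..E: k=1: 0+5984+15·13·11=8129; k=2: 3705+3993+15·19·11=10833; k=3: 4862+1694+15·11·11=8371; k=4: 7172+0+15·14·11=9482 → min 8129.
Optimal order: (A((BC)(DE))) with cost 8129.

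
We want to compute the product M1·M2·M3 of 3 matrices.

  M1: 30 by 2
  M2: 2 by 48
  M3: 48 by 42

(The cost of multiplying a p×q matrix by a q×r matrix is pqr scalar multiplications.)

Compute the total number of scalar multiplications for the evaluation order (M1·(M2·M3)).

6552

(M2·M3): 2×48 by 48×42 → 2×42, cost 2·48·42 = 4032
(M1·(M2·M3)): 30×2 by 2×42 → 30×42, cost 30·2·42 = 2520; cumulative 6552
Total: 6552 scalar multiplications.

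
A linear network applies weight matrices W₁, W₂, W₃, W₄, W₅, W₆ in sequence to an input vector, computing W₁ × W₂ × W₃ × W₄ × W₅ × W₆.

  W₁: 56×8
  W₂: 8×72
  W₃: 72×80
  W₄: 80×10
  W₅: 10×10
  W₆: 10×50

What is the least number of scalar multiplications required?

79680

Adjacent pairs: W₁W₂ = 56·8·72 = 32256; W₂W₃ = 8·72·80 = 46080; W₃W₄ = 72·80·10 = 57600; W₄W₅ = 80·10·10 = 8000; W₅W₆ = 10·10·50 = 5000.
Length 3: W₁..W₃: k=1: 0+46080+56·8·80=81920; k=2: 32256+0+56·72·80=354816 → min 81920 | W₂..W₄: k=2: 0+57600+8·72·10=63360; k=3: 46080+0+8·80·10=52480 → min 52480 | W₃..W₅: k=3: 0+8000+72·80·10=65600; k=4: 57600+0+72·10·10=64800 → min 64800 | W₄..W₆: k=4: 0+5000+80·10·50=45000; k=5: 8000+0+80·10·50=48000 → min 45000.
Length 4: W₁..W₄: k=1: 0+52480+56·8·10=56960; k=2: 32256+57600+56·72·10=130176; k=3: 81920+0+56·80·10=126720 → min 56960 | W₂..W₅: k=2: 0+64800+8·72·10=70560; k=3: 46080+8000+8·80·10=60480; k=4: 52480+0+8·10·10=53280 → min 53280 | W₃..W₆: k=3: 0+45000+72·80·50=333000; k=4: 57600+5000+72·10·50=98600; k=5: 64800+0+72·10·50=100800 → min 98600.
Length 5: W₁..W₅: k=1: 0+53280+56·8·10=57760; k=2: 32256+64800+56·72·10=137376; k=3: 81920+8000+56·80·10=134720; k=4: 56960+0+56·10·10=62560 → min 57760 | W₂..W₆: k=2: 0+98600+8·72·50=127400; k=3: 46080+45000+8·80·50=123080; k=4: 52480+5000+8·10·50=61480; k=5: 53280+0+8·10·50=57280 → min 57280.
Length 6: W₁..W₆: k=1: 0+57280+56·8·50=79680; k=2: 32256+98600+56·72·50=332456; k=3: 81920+45000+56·80·50=350920; k=4: 56960+5000+56·10·50=89960; k=5: 57760+0+56·10·50=85760 → min 79680.
Optimal order: (W₁ × ((((W₂ × W₃) × W₄) × W₅) × W₆)) with cost 79680.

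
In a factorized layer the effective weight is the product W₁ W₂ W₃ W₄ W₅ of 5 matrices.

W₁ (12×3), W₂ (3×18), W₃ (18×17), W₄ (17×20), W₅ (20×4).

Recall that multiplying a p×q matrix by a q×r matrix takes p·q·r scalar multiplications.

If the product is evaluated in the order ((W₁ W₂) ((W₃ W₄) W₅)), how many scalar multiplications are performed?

9072

(W₁ W₂): 12×3 by 3×18 → 12×18, cost 12·3·18 = 648
(W₃ W₄): 18×17 by 17×20 → 18×20, cost 18·17·20 = 6120
((W₃ W₄) W₅): 18×20 by 20×4 → 18×4, cost 18·20·4 = 1440; cumulative 7560
((W₁ W₂) ((W₃ W₄) W₅)): 12×18 by 18×4 → 12×4, cost 12·18·4 = 864; cumulative 9072
Total: 9072 scalar multiplications.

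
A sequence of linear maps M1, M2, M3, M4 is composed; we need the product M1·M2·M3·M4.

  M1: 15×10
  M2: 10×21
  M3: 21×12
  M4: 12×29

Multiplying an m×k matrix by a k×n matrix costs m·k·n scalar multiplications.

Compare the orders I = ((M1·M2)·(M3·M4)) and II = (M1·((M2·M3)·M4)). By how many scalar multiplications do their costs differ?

Order I = ((M1·M2)·(M3·M4)): (M1·M2): 15×10 by 10×21 → 15×21, cost 15·10·21 = 3150; (M3·M4): 21×12 by 12×29 → 21×29, cost 21·12·29 = 7308; ((M1·M2)·(M3·M4)): 15×21 by 21×29 → 15×29, cost 15·21·29 = 9135; cumulative 19593. Total 19593.
Order II = (M1·((M2·M3)·M4)): (M2·M3): 10×21 by 21×12 → 10×12, cost 10·21·12 = 2520; ((M2·M3)·M4): 10×12 by 12×29 → 10×29, cost 10·12·29 = 3480; cumulative 6000; (M1·((M2·M3)·M4)): 15×10 by 10×29 → 15×29, cost 15·10·29 = 4350; cumulative 10350. Total 10350.
Difference: |19593 − 10350| = 9243.

9243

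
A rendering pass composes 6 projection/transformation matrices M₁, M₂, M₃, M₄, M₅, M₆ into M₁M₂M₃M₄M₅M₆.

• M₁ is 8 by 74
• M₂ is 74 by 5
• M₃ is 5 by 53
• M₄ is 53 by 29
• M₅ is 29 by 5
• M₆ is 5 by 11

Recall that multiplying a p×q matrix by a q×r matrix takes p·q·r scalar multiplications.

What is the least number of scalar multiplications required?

Adjacent pairs: M₁M₂ = 8·74·5 = 2960; M₂M₃ = 74·5·53 = 19610; M₃M₄ = 5·53·29 = 7685; M₄M₅ = 53·29·5 = 7685; M₅M₆ = 29·5·11 = 1595.
Length 3: M₁..M₃: k=1: 0+19610+8·74·53=50986; k=2: 2960+0+8·5·53=5080 → min 5080 | M₂..M₄: k=2: 0+7685+74·5·29=18415; k=3: 19610+0+74·53·29=133348 → min 18415 | M₃..M₅: k=3: 0+7685+5·53·5=9010; k=4: 7685+0+5·29·5=8410 → min 8410 | M₄..M₆: k=4: 0+1595+53·29·11=18502; k=5: 7685+0+53·5·11=10600 → min 10600.
Length 4: M₁..M₄: k=1: 0+18415+8·74·29=35583; k=2: 2960+7685+8·5·29=11805; k=3: 5080+0+8·53·29=17376 → min 11805 | M₂..M₅: k=2: 0+8410+74·5·5=10260; k=3: 19610+7685+74·53·5=46905; k=4: 18415+0+74·29·5=29145 → min 10260 | M₃..M₆: k=3: 0+10600+5·53·11=13515; k=4: 7685+1595+5·29·11=10875; k=5: 8410+0+5·5·11=8685 → min 8685.
Length 5: M₁..M₅: k=1: 0+10260+8·74·5=13220; k=2: 2960+8410+8·5·5=11570; k=3: 5080+7685+8·53·5=14885; k=4: 11805+0+8·29·5=12965 → min 11570 | M₂..M₆: k=2: 0+8685+74·5·11=12755; k=3: 19610+10600+74·53·11=73352; k=4: 18415+1595+74·29·11=43616; k=5: 10260+0+74·5·11=14330 → min 12755.
Length 6: M₁..M₆: k=1: 0+12755+8·74·11=19267; k=2: 2960+8685+8·5·11=12085; k=3: 5080+10600+8·53·11=20344; k=4: 11805+1595+8·29·11=15952; k=5: 11570+0+8·5·11=12010 → min 12010.
Optimal order: (((M₁M₂)((M₃M₄)M₅))M₆) with cost 12010.

12010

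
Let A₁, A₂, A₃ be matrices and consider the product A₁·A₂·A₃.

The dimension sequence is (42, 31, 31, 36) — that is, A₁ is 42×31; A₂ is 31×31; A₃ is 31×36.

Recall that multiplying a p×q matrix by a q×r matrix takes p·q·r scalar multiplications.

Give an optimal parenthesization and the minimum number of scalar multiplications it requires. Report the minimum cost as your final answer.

81468

(A₁·(A₂·A₃)): cost 81468.
((A₁·A₂)·A₃): cost 87234.
Optimal: (A₁·(A₂·A₃)) with cost 81468.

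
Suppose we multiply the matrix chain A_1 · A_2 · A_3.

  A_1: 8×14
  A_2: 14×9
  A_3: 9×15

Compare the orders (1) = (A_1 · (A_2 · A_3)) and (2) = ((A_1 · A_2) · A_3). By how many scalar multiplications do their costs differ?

1482

Order (1) = (A_1 · (A_2 · A_3)): (A_2 · A_3): 14×9 by 9×15 → 14×15, cost 14·9·15 = 1890; (A_1 · (A_2 · A_3)): 8×14 by 14×15 → 8×15, cost 8·14·15 = 1680; cumulative 3570. Total 3570.
Order (2) = ((A_1 · A_2) · A_3): (A_1 · A_2): 8×14 by 14×9 → 8×9, cost 8·14·9 = 1008; ((A_1 · A_2) · A_3): 8×9 by 9×15 → 8×15, cost 8·9·15 = 1080; cumulative 2088. Total 2088.
Difference: |3570 − 2088| = 1482.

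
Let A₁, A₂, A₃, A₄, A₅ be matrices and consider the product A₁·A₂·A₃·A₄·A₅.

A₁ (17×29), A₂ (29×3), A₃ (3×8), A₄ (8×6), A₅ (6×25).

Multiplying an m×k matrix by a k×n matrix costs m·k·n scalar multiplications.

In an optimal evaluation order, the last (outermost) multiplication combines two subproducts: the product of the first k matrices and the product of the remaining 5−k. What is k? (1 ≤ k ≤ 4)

Adjacent pairs: A₁A₂ = 17·29·3 = 1479; A₂A₃ = 29·3·8 = 696; A₃A₄ = 3·8·6 = 144; A₄A₅ = 8·6·25 = 1200.
Length 3: A₁..A₃: k=1: 0+696+17·29·8=4640; k=2: 1479+0+17·3·8=1887 → min 1887 | A₂..A₄: k=2: 0+144+29·3·6=666; k=3: 696+0+29·8·6=2088 → min 666 | A₃..A₅: k=3: 0+1200+3·8·25=1800; k=4: 144+0+3·6·25=594 → min 594.
Length 4: A₁..A₄: k=1: 0+666+17·29·6=3624; k=2: 1479+144+17·3·6=1929; k=3: 1887+0+17·8·6=2703 → min 1929 | A₂..A₅: k=2: 0+594+29·3·25=2769; k=3: 696+1200+29·8·25=7696; k=4: 666+0+29·6·25=5016 → min 2769.
Top-level splits: k=1: (A₁..A₁)·(A₂..A₅) → 0+2769+17·29·25 = 15094; k=2: (A₁..A₂)·(A₃..A₅) → 1479+594+17·3·25 = 3348; k=3: (A₁..A₃)·(A₄..A₅) → 1887+1200+17·8·25 = 6487; k=4: (A₁..A₄)·(A₅..A₅) → 1929+0+17·6·25 = 4479.
Best split is after A₂, i.e. k = 2.

2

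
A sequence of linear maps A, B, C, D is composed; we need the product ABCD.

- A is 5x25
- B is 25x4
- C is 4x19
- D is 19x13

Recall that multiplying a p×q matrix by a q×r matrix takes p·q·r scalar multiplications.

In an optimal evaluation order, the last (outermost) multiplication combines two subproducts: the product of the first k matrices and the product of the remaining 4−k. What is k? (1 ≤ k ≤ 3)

2

Adjacent pairs: AB = 5·25·4 = 500; BC = 25·4·19 = 1900; CD = 4·19·13 = 988.
Length 3: A..C: k=1: 0+1900+5·25·19=4275; k=2: 500+0+5·4·19=880 → min 880 | B..D: k=2: 0+988+25·4·13=2288; k=3: 1900+0+25·19·13=8075 → min 2288.
Top-level splits: k=1: (A..A)·(B..D) → 0+2288+5·25·13 = 3913; k=2: (A..B)·(C..D) → 500+988+5·4·13 = 1748; k=3: (A..C)·(D..D) → 880+0+5·19·13 = 2115.
Best split is after B, i.e. k = 2.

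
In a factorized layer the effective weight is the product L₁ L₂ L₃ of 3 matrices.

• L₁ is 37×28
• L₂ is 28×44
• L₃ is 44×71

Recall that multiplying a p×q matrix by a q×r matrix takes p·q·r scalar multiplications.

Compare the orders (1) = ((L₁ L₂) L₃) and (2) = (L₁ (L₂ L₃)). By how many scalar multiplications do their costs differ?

Order (1) = ((L₁ L₂) L₃): (L₁ L₂): 37×28 by 28×44 → 37×44, cost 37·28·44 = 45584; ((L₁ L₂) L₃): 37×44 by 44×71 → 37×71, cost 37·44·71 = 115588; cumulative 161172. Total 161172.
Order (2) = (L₁ (L₂ L₃)): (L₂ L₃): 28×44 by 44×71 → 28×71, cost 28·44·71 = 87472; (L₁ (L₂ L₃)): 37×28 by 28×71 → 37×71, cost 37·28·71 = 73556; cumulative 161028. Total 161028.
Difference: |161172 − 161028| = 144.

144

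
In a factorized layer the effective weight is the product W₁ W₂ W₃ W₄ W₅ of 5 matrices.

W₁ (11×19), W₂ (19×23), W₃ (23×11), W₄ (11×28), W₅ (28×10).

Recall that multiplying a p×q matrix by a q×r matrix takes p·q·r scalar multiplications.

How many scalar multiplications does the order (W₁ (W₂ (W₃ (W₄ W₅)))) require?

12070

(W₄ W₅): 11×28 by 28×10 → 11×10, cost 11·28·10 = 3080
(W₃ (W₄ W₅)): 23×11 by 11×10 → 23×10, cost 23·11·10 = 2530; cumulative 5610
(W₂ (W₃ (W₄ W₅))): 19×23 by 23×10 → 19×10, cost 19·23·10 = 4370; cumulative 9980
(W₁ (W₂ (W₃ (W₄ W₅)))): 11×19 by 19×10 → 11×10, cost 11·19·10 = 2090; cumulative 12070
Total: 12070 scalar multiplications.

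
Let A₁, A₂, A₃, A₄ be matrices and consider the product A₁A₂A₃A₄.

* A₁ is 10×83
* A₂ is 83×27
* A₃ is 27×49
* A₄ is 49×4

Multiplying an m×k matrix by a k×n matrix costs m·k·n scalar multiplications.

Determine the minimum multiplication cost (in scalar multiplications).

Adjacent pairs: A₁A₂ = 10·83·27 = 22410; A₂A₃ = 83·27·49 = 109809; A₃A₄ = 27·49·4 = 5292.
Length 3: A₁..A₃: k=1: 0+109809+10·83·49=150479; k=2: 22410+0+10·27·49=35640 → min 35640 | A₂..A₄: k=2: 0+5292+83·27·4=14256; k=3: 109809+0+83·49·4=126077 → min 14256.
Length 4: A₁..A₄: k=1: 0+14256+10·83·4=17576; k=2: 22410+5292+10·27·4=28782; k=3: 35640+0+10·49·4=37600 → min 17576.
Optimal order: (A₁(A₂(A₃A₄))) with cost 17576.

17576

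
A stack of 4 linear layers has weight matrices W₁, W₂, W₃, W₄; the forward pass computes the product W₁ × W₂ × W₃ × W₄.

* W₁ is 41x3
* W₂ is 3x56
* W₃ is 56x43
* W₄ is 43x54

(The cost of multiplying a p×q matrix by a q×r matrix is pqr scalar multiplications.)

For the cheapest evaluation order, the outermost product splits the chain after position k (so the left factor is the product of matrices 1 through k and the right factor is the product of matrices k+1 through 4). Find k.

Adjacent pairs: W₁W₂ = 41·3·56 = 6888; W₂W₃ = 3·56·43 = 7224; W₃W₄ = 56·43·54 = 130032.
Length 3: W₁..W₃: k=1: 0+7224+41·3·43=12513; k=2: 6888+0+41·56·43=105616 → min 12513 | W₂..W₄: k=2: 0+130032+3·56·54=139104; k=3: 7224+0+3·43·54=14190 → min 14190.
Top-level splits: k=1: (W₁..W₁)·(W₂..W₄) → 0+14190+41·3·54 = 20832; k=2: (W₁..W₂)·(W₃..W₄) → 6888+130032+41·56·54 = 260904; k=3: (W₁..W₃)·(W₄..W₄) → 12513+0+41·43·54 = 107715.
Best split is after W₁, i.e. k = 1.

1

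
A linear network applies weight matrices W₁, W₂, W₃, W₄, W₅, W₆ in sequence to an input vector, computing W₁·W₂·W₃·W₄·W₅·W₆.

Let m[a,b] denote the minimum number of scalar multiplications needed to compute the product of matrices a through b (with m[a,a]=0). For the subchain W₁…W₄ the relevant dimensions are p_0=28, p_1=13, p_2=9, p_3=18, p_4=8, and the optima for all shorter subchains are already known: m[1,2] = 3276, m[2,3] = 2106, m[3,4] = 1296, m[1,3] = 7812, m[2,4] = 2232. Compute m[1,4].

m[1,4] = min over k∈[1,3] of m[1,k]+m[k+1,4]+p_{0}·p_k·p_{4}.
k=1: 0 + 2232 + 28·13·8 = 5144; k=2: 3276 + 1296 + 28·9·8 = 6588; k=3: 7812 + 0 + 28·18·8 = 11844.
Minimum: 5144 at k=1.

5144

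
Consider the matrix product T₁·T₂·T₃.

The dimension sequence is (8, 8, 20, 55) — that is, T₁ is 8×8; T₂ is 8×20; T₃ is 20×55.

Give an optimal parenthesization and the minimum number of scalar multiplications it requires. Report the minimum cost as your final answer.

(T₁·(T₂·T₃)): cost 12320.
((T₁·T₂)·T₃): cost 10080.
Optimal: ((T₁·T₂)·T₃) with cost 10080.

10080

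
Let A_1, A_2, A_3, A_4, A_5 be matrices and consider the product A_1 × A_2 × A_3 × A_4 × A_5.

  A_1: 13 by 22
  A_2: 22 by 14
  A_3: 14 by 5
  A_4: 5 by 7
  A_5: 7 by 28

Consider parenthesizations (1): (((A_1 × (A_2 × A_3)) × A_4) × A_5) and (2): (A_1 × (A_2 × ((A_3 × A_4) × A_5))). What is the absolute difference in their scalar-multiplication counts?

Order (1) = (((A_1 × (A_2 × A_3)) × A_4) × A_5): (A_2 × A_3): 22×14 by 14×5 → 22×5, cost 22·14·5 = 1540; (A_1 × (A_2 × A_3)): 13×22 by 22×5 → 13×5, cost 13·22·5 = 1430; cumulative 2970; ((A_1 × (A_2 × A_3)) × A_4): 13×5 by 5×7 → 13×7, cost 13·5·7 = 455; cumulative 3425; (((A_1 × (A_2 × A_3)) × A_4) × A_5): 13×7 by 7×28 → 13×28, cost 13·7·28 = 2548; cumulative 5973. Total 5973.
Order (2) = (A_1 × (A_2 × ((A_3 × A_4) × A_5))): (A_3 × A_4): 14×5 by 5×7 → 14×7, cost 14·5·7 = 490; ((A_3 × A_4) × A_5): 14×7 by 7×28 → 14×28, cost 14·7·28 = 2744; cumulative 3234; (A_2 × ((A_3 × A_4) × A_5)): 22×14 by 14×28 → 22×28, cost 22·14·28 = 8624; cumulative 11858; (A_1 × (A_2 × ((A_3 × A_4) × A_5))): 13×22 by 22×28 → 13×28, cost 13·22·28 = 8008; cumulative 19866. Total 19866.
Difference: |5973 − 19866| = 13893.

13893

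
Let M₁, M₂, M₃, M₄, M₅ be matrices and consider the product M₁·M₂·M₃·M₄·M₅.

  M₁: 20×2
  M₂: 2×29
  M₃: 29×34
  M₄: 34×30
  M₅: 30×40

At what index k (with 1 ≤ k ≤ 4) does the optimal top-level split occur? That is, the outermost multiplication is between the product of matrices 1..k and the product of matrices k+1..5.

1

Adjacent pairs: M₁M₂ = 20·2·29 = 1160; M₂M₃ = 2·29·34 = 1972; M₃M₄ = 29·34·30 = 29580; M₄M₅ = 34·30·40 = 40800.
Length 3: M₁..M₃: k=1: 0+1972+20·2·34=3332; k=2: 1160+0+20·29·34=20880 → min 3332 | M₂..M₄: k=2: 0+29580+2·29·30=31320; k=3: 1972+0+2·34·30=4012 → min 4012 | M₃..M₅: k=3: 0+40800+29·34·40=80240; k=4: 29580+0+29·30·40=64380 → min 64380.
Length 4: M₁..M₄: k=1: 0+4012+20·2·30=5212; k=2: 1160+29580+20·29·30=48140; k=3: 3332+0+20·34·30=23732 → min 5212 | M₂..M₅: k=2: 0+64380+2·29·40=66700; k=3: 1972+40800+2·34·40=45492; k=4: 4012+0+2·30·40=6412 → min 6412.
Top-level splits: k=1: (M₁..M₁)·(M₂..M₅) → 0+6412+20·2·40 = 8012; k=2: (M₁..M₂)·(M₃..M₅) → 1160+64380+20·29·40 = 88740; k=3: (M₁..M₃)·(M₄..M₅) → 3332+40800+20·34·40 = 71332; k=4: (M₁..M₄)·(M₅..M₅) → 5212+0+20·30·40 = 29212.
Best split is after M₁, i.e. k = 1.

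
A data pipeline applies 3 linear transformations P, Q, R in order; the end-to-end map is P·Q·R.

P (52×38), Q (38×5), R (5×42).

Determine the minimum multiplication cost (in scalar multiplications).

Order (P·(Q·R)): (Q·R): 38×5 by 5×42 → 38×42, cost 38·5·42 = 7980; (P·(Q·R)): 52×38 by 38×42 → 52×42, cost 52·38·42 = 82992; cumulative 90972. Total 90972.
Order ((P·Q)·R): (P·Q): 52×38 by 38×5 → 52×5, cost 52·38·5 = 9880; ((P·Q)·R): 52×5 by 5×42 → 52×42, cost 52·5·42 = 10920; cumulative 20800. Total 20800.
Minimum: 20800.

20800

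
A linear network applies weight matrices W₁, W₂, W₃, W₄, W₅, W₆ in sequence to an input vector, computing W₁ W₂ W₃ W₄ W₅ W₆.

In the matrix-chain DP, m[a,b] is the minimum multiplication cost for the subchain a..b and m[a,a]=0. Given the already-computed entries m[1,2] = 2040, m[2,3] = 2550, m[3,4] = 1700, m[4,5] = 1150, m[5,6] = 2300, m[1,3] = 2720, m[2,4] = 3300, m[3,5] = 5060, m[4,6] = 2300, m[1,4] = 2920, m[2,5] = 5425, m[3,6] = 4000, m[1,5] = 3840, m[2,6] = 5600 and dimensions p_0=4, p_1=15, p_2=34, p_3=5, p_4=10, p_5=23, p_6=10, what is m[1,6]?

4760

m[1,6] = min over k∈[1,5] of m[1,k]+m[k+1,6]+p_{0}·p_k·p_{6}.
k=1: 0 + 5600 + 4·15·10 = 6200; k=2: 2040 + 4000 + 4·34·10 = 7400; k=3: 2720 + 2300 + 4·5·10 = 5220; k=4: 2920 + 2300 + 4·10·10 = 5620; k=5: 3840 + 0 + 4·23·10 = 4760.
Minimum: 4760 at k=5.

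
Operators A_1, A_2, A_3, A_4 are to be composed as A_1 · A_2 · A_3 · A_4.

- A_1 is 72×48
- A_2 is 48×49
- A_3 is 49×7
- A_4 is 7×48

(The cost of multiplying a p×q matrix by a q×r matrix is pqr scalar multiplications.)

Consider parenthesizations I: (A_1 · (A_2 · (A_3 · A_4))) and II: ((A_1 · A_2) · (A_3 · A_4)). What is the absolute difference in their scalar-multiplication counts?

Order I = (A_1 · (A_2 · (A_3 · A_4))): (A_3 · A_4): 49×7 by 7×48 → 49×48, cost 49·7·48 = 16464; (A_2 · (A_3 · A_4)): 48×49 by 49×48 → 48×48, cost 48·49·48 = 112896; cumulative 129360; (A_1 · (A_2 · (A_3 · A_4))): 72×48 by 48×48 → 72×48, cost 72·48·48 = 165888; cumulative 295248. Total 295248.
Order II = ((A_1 · A_2) · (A_3 · A_4)): (A_1 · A_2): 72×48 by 48×49 → 72×49, cost 72·48·49 = 169344; (A_3 · A_4): 49×7 by 7×48 → 49×48, cost 49·7·48 = 16464; ((A_1 · A_2) · (A_3 · A_4)): 72×49 by 49×48 → 72×48, cost 72·49·48 = 169344; cumulative 355152. Total 355152.
Difference: |295248 − 355152| = 59904.

59904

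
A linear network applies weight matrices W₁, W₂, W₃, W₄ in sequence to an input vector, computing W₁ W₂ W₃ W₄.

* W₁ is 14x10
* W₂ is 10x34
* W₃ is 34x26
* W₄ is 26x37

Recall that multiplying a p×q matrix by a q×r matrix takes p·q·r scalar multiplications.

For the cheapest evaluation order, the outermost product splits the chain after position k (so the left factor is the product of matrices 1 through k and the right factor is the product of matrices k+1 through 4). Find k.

1

Adjacent pairs: W₁W₂ = 14·10·34 = 4760; W₂W₃ = 10·34·26 = 8840; W₃W₄ = 34·26·37 = 32708.
Length 3: W₁..W₃: k=1: 0+8840+14·10·26=12480; k=2: 4760+0+14·34·26=17136 → min 12480 | W₂..W₄: k=2: 0+32708+10·34·37=45288; k=3: 8840+0+10·26·37=18460 → min 18460.
Top-level splits: k=1: (W₁..W₁)·(W₂..W₄) → 0+18460+14·10·37 = 23640; k=2: (W₁..W₂)·(W₃..W₄) → 4760+32708+14·34·37 = 55080; k=3: (W₁..W₃)·(W₄..W₄) → 12480+0+14·26·37 = 25948.
Best split is after W₁, i.e. k = 1.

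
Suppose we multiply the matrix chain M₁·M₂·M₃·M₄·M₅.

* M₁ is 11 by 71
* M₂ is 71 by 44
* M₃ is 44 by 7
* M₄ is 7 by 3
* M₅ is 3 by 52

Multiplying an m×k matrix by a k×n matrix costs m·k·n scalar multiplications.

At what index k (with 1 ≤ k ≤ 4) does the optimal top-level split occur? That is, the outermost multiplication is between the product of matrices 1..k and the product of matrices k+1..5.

Adjacent pairs: M₁M₂ = 11·71·44 = 34364; M₂M₃ = 71·44·7 = 21868; M₃M₄ = 44·7·3 = 924; M₄M₅ = 7·3·52 = 1092.
Length 3: M₁..M₃: k=1: 0+21868+11·71·7=27335; k=2: 34364+0+11·44·7=37752 → min 27335 | M₂..M₄: k=2: 0+924+71·44·3=10296; k=3: 21868+0+71·7·3=23359 → min 10296 | M₃..M₅: k=3: 0+1092+44·7·52=17108; k=4: 924+0+44·3·52=7788 → min 7788.
Length 4: M₁..M₄: k=1: 0+10296+11·71·3=12639; k=2: 34364+924+11·44·3=36740; k=3: 27335+0+11·7·3=27566 → min 12639 | M₂..M₅: k=2: 0+7788+71·44·52=170236; k=3: 21868+1092+71·7·52=48804; k=4: 10296+0+71·3·52=21372 → min 21372.
Top-level splits: k=1: (M₁..M₁)·(M₂..M₅) → 0+21372+11·71·52 = 61984; k=2: (M₁..M₂)·(M₃..M₅) → 34364+7788+11·44·52 = 67320; k=3: (M₁..M₃)·(M₄..M₅) → 27335+1092+11·7·52 = 32431; k=4: (M₁..M₄)·(M₅..M₅) → 12639+0+11·3·52 = 14355.
Best split is after M₄, i.e. k = 4.

4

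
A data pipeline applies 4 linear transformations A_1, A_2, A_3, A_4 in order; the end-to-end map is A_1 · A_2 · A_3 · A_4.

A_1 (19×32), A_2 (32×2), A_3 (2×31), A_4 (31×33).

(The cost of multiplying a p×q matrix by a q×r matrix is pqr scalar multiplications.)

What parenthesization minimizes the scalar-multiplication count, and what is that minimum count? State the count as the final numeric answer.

Adjacent pairs: A_1A_2 = 19·32·2 = 1216; A_2A_3 = 32·2·31 = 1984; A_3A_4 = 2·31·33 = 2046.
Length 3: A_1..A_3: k=1: 0+1984+19·32·31=20832; k=2: 1216+0+19·2·31=2394 → min 2394 | A_2..A_4: k=2: 0+2046+32·2·33=4158; k=3: 1984+0+32·31·33=34720 → min 4158.
Length 4: A_1..A_4: k=1: 0+4158+19·32·33=24222; k=2: 1216+2046+19·2·33=4516; k=3: 2394+0+19·31·33=21831 → min 4516.
Optimal parenthesization: ((A_1 · A_2) · (A_3 · A_4)) with cost 4516.

4516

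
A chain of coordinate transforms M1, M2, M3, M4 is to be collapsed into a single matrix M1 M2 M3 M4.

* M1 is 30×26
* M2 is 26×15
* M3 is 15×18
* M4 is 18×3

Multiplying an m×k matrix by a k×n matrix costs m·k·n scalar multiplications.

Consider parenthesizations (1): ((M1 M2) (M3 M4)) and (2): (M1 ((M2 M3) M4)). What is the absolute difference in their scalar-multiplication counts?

Order (1) = ((M1 M2) (M3 M4)): (M1 M2): 30×26 by 26×15 → 30×15, cost 30·26·15 = 11700; (M3 M4): 15×18 by 18×3 → 15×3, cost 15·18·3 = 810; ((M1 M2) (M3 M4)): 30×15 by 15×3 → 30×3, cost 30·15·3 = 1350; cumulative 13860. Total 13860.
Order (2) = (M1 ((M2 M3) M4)): (M2 M3): 26×15 by 15×18 → 26×18, cost 26·15·18 = 7020; ((M2 M3) M4): 26×18 by 18×3 → 26×3, cost 26·18·3 = 1404; cumulative 8424; (M1 ((M2 M3) M4)): 30×26 by 26×3 → 30×3, cost 30·26·3 = 2340; cumulative 10764. Total 10764.
Difference: |13860 − 10764| = 3096.

3096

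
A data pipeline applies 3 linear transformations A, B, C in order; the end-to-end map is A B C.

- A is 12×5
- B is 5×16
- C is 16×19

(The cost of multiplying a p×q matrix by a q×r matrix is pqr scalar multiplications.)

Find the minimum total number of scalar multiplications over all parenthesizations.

2660

Order (A (B C)): (B C): 5×16 by 16×19 → 5×19, cost 5·16·19 = 1520; (A (B C)): 12×5 by 5×19 → 12×19, cost 12·5·19 = 1140; cumulative 2660. Total 2660.
Order ((A B) C): (A B): 12×5 by 5×16 → 12×16, cost 12·5·16 = 960; ((A B) C): 12×16 by 16×19 → 12×19, cost 12·16·19 = 3648; cumulative 4608. Total 4608.
Minimum: 2660.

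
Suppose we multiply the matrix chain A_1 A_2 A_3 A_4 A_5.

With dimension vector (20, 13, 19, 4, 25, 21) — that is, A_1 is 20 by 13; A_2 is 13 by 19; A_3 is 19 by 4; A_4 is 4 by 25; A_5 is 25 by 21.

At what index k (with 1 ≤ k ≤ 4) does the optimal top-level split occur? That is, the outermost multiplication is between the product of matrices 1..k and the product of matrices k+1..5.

Adjacent pairs: A_1A_2 = 20·13·19 = 4940; A_2A_3 = 13·19·4 = 988; A_3A_4 = 19·4·25 = 1900; A_4A_5 = 4·25·21 = 2100.
Length 3: A_1..A_3: k=1: 0+988+20·13·4=2028; k=2: 4940+0+20·19·4=6460 → min 2028 | A_2..A_4: k=2: 0+1900+13·19·25=8075; k=3: 988+0+13·4·25=2288 → min 2288 | A_3..A_5: k=3: 0+2100+19·4·21=3696; k=4: 1900+0+19·25·21=11875 → min 3696.
Length 4: A_1..A_4: k=1: 0+2288+20·13·25=8788; k=2: 4940+1900+20·19·25=16340; k=3: 2028+0+20·4·25=4028 → min 4028 | A_2..A_5: k=2: 0+3696+13·19·21=8883; k=3: 988+2100+13·4·21=4180; k=4: 2288+0+13·25·21=9113 → min 4180.
Top-level splits: k=1: (A_1..A_1)·(A_2..A_5) → 0+4180+20·13·21 = 9640; k=2: (A_1..A_2)·(A_3..A_5) → 4940+3696+20·19·21 = 16616; k=3: (A_1..A_3)·(A_4..A_5) → 2028+2100+20·4·21 = 5808; k=4: (A_1..A_4)·(A_5..A_5) → 4028+0+20·25·21 = 14528.
Best split is after A_3, i.e. k = 3.

3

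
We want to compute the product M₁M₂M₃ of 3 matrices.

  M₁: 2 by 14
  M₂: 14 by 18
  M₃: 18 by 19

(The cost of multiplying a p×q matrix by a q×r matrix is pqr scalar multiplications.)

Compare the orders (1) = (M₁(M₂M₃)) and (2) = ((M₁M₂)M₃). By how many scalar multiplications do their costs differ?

Order (1) = (M₁(M₂M₃)): (M₂M₃): 14×18 by 18×19 → 14×19, cost 14·18·19 = 4788; (M₁(M₂M₃)): 2×14 by 14×19 → 2×19, cost 2·14·19 = 532; cumulative 5320. Total 5320.
Order (2) = ((M₁M₂)M₃): (M₁M₂): 2×14 by 14×18 → 2×18, cost 2·14·18 = 504; ((M₁M₂)M₃): 2×18 by 18×19 → 2×19, cost 2·18·19 = 684; cumulative 1188. Total 1188.
Difference: |5320 − 1188| = 4132.

4132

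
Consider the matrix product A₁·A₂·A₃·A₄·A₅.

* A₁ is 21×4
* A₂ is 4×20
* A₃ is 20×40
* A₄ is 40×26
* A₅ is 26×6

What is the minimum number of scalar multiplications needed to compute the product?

Adjacent pairs: A₁A₂ = 21·4·20 = 1680; A₂A₃ = 4·20·40 = 3200; A₃A₄ = 20·40·26 = 20800; A₄A₅ = 40·26·6 = 6240.
Length 3: A₁..A₃: k=1: 0+3200+21·4·40=6560; k=2: 1680+0+21·20·40=18480 → min 6560 | A₂..A₄: k=2: 0+20800+4·20·26=22880; k=3: 3200+0+4·40·26=7360 → min 7360 | A₃..A₅: k=3: 0+6240+20·40·6=11040; k=4: 20800+0+20·26·6=23920 → min 11040.
Length 4: A₁..A₄: k=1: 0+7360+21·4·26=9544; k=2: 1680+20800+21·20·26=33400; k=3: 6560+0+21·40·26=28400 → min 9544 | A₂..A₅: k=2: 0+11040+4·20·6=11520; k=3: 3200+6240+4·40·6=10400; k=4: 7360+0+4·26·6=7984 → min 7984.
Length 5: A₁..A₅: k=1: 0+7984+21·4·6=8488; k=2: 1680+11040+21·20·6=15240; k=3: 6560+6240+21·40·6=17840; k=4: 9544+0+21·26·6=12820 → min 8488.
Optimal order: (A₁·(((A₂·A₃)·A₄)·A₅)) with cost 8488.

8488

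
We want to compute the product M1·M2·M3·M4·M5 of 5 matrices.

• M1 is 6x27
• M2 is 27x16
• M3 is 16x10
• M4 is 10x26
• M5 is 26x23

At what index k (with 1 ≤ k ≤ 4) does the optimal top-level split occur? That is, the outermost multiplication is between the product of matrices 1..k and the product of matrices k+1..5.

4

Adjacent pairs: M1M2 = 6·27·16 = 2592; M2M3 = 27·16·10 = 4320; M3M4 = 16·10·26 = 4160; M4M5 = 10·26·23 = 5980.
Length 3: M1..M3: k=1: 0+4320+6·27·10=5940; k=2: 2592+0+6·16·10=3552 → min 3552 | M2..M4: k=2: 0+4160+27·16·26=15392; k=3: 4320+0+27·10·26=11340 → min 11340 | M3..M5: k=3: 0+5980+16·10·23=9660; k=4: 4160+0+16·26·23=13728 → min 9660.
Length 4: M1..M4: k=1: 0+11340+6·27·26=15552; k=2: 2592+4160+6·16·26=9248; k=3: 3552+0+6·10·26=5112 → min 5112 | M2..M5: k=2: 0+9660+27·16·23=19596; k=3: 4320+5980+27·10·23=16510; k=4: 11340+0+27·26·23=27486 → min 16510.
Top-level splits: k=1: (M1..M1)·(M2..M5) → 0+16510+6·27·23 = 20236; k=2: (M1..M2)·(M3..M5) → 2592+9660+6·16·23 = 14460; k=3: (M1..M3)·(M4..M5) → 3552+5980+6·10·23 = 10912; k=4: (M1..M4)·(M5..M5) → 5112+0+6·26·23 = 8700.
Best split is after M4, i.e. k = 4.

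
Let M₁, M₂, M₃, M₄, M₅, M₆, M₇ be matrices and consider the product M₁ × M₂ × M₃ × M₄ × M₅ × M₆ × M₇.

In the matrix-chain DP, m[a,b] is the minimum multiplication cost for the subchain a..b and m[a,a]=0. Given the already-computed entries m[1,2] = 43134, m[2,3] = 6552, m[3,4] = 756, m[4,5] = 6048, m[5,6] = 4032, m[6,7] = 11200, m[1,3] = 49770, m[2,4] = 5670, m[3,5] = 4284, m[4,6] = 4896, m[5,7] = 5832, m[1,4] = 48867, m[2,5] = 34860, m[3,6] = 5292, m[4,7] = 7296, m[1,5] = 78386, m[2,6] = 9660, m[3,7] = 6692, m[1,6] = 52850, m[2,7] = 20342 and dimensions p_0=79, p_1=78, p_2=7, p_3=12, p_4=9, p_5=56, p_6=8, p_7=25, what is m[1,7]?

63651

m[1,7] = min over k∈[1,6] of m[1,k]+m[k+1,7]+p_{0}·p_k·p_{7}.
k=1: 0 + 20342 + 79·78·25 = 174392; k=2: 43134 + 6692 + 79·7·25 = 63651; k=3: 49770 + 7296 + 79·12·25 = 80766; k=4: 48867 + 5832 + 79·9·25 = 72474; k=5: 78386 + 11200 + 79·56·25 = 200186; k=6: 52850 + 0 + 79·8·25 = 68650.
Minimum: 63651 at k=2.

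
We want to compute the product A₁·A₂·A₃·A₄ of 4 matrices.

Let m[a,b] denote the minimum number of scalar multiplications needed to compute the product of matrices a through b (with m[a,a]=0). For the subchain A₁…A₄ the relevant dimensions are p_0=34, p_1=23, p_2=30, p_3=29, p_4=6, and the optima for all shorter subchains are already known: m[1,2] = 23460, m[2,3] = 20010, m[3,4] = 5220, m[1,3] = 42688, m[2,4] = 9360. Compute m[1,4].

14052

m[1,4] = min over k∈[1,3] of m[1,k]+m[k+1,4]+p_{0}·p_k·p_{4}.
k=1: 0 + 9360 + 34·23·6 = 14052; k=2: 23460 + 5220 + 34·30·6 = 34800; k=3: 42688 + 0 + 34·29·6 = 48604.
Minimum: 14052 at k=1.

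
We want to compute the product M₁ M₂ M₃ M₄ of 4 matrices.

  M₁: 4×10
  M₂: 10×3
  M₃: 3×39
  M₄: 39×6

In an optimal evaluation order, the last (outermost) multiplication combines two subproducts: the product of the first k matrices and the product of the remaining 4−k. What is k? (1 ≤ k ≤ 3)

2

Adjacent pairs: M₁M₂ = 4·10·3 = 120; M₂M₃ = 10·3·39 = 1170; M₃M₄ = 3·39·6 = 702.
Length 3: M₁..M₃: k=1: 0+1170+4·10·39=2730; k=2: 120+0+4·3·39=588 → min 588 | M₂..M₄: k=2: 0+702+10·3·6=882; k=3: 1170+0+10·39·6=3510 → min 882.
Top-level splits: k=1: (M₁..M₁)·(M₂..M₄) → 0+882+4·10·6 = 1122; k=2: (M₁..M₂)·(M₃..M₄) → 120+702+4·3·6 = 894; k=3: (M₁..M₃)·(M₄..M₄) → 588+0+4·39·6 = 1524.
Best split is after M₂, i.e. k = 2.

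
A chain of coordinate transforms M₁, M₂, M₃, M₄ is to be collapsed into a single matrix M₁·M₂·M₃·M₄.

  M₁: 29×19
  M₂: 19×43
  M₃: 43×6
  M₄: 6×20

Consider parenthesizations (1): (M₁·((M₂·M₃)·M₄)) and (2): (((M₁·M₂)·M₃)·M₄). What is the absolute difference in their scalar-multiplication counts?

Order (1) = (M₁·((M₂·M₃)·M₄)): (M₂·M₃): 19×43 by 43×6 → 19×6, cost 19·43·6 = 4902; ((M₂·M₃)·M₄): 19×6 by 6×20 → 19×20, cost 19·6·20 = 2280; cumulative 7182; (M₁·((M₂·M₃)·M₄)): 29×19 by 19×20 → 29×20, cost 29·19·20 = 11020; cumulative 18202. Total 18202.
Order (2) = (((M₁·M₂)·M₃)·M₄): (M₁·M₂): 29×19 by 19×43 → 29×43, cost 29·19·43 = 23693; ((M₁·M₂)·M₃): 29×43 by 43×6 → 29×6, cost 29·43·6 = 7482; cumulative 31175; (((M₁·M₂)·M₃)·M₄): 29×6 by 6×20 → 29×20, cost 29·6·20 = 3480; cumulative 34655. Total 34655.
Difference: |18202 − 34655| = 16453.

16453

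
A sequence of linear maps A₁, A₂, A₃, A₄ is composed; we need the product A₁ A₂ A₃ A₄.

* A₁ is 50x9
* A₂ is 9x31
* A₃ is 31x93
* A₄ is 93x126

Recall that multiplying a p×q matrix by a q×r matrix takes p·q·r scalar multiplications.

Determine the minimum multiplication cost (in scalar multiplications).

Adjacent pairs: A₁A₂ = 50·9·31 = 13950; A₂A₃ = 9·31·93 = 25947; A₃A₄ = 31·93·126 = 363258.
Length 3: A₁..A₃: k=1: 0+25947+50·9·93=67797; k=2: 13950+0+50·31·93=158100 → min 67797 | A₂..A₄: k=2: 0+363258+9·31·126=398412; k=3: 25947+0+9·93·126=131409 → min 131409.
Length 4: A₁..A₄: k=1: 0+131409+50·9·126=188109; k=2: 13950+363258+50·31·126=572508; k=3: 67797+0+50·93·126=653697 → min 188109.
Optimal order: (A₁ ((A₂ A₃) A₄)) with cost 188109.

188109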